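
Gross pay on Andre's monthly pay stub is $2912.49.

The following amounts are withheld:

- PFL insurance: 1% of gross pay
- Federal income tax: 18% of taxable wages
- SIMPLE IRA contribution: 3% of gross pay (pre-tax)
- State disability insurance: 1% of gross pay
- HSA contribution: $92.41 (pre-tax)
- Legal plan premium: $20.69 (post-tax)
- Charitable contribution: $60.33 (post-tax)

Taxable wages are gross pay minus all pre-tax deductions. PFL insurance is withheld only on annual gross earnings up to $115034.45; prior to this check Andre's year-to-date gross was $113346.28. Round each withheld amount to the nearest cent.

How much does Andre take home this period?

$2113.80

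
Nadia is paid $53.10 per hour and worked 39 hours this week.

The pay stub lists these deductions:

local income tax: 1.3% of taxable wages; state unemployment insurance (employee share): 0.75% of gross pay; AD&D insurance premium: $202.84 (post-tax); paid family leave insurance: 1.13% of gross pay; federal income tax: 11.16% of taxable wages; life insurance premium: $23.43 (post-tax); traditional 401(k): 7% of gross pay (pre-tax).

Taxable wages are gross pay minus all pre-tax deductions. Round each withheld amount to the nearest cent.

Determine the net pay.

$1420.77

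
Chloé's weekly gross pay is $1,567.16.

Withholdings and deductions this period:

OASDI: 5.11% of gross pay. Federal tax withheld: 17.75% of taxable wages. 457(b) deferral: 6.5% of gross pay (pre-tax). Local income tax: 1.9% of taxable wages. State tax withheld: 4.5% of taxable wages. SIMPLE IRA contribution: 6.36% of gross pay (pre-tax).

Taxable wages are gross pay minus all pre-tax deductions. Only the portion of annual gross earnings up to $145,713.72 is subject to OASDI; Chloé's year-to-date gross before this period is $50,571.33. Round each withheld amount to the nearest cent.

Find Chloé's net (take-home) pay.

$955.74

SIMPLE IRA contribution: $1,567.16 × 0.0636 = $99.67
457(b) deferral: $1,567.16 × 0.065 = $101.87
Pre-tax total = $99.67 + $101.87 = $201.54
Taxable wages = $1,567.16 − $201.54 = $1,365.62
State tax withheld: $1,365.62 × 0.045 = $61.45
Local income tax: $1,365.62 × 0.019 = $25.95
Federal tax withheld: $1,365.62 × 0.1775 = $242.40
OASDI: cap not yet reached, full $1,567.16 is subject → $1,567.16 × 0.0511 = $80.08
Total deductions = $99.67 + $101.87 + $61.45 + $25.95 + $242.40 + $80.08 = $611.42
Net pay = $1,567.16 − $611.42 = $955.74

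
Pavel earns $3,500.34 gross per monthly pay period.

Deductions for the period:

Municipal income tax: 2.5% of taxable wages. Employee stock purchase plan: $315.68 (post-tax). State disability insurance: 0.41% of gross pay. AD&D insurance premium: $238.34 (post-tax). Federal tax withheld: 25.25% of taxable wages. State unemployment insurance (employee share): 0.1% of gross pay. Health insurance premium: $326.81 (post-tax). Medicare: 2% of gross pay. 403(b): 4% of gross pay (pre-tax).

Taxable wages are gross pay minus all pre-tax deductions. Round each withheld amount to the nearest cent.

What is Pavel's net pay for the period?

403(b): $3,500.34 × 0.04 = $140.01
Taxable wages = $3,500.34 − $140.01 = $3,360.33
Municipal income tax: $3,360.33 × 0.025 = $84.01
Federal tax withheld: $3,360.33 × 0.2525 = $848.48
Medicare: $3,500.34 × 0.02 = $70.01
State disability insurance: $3,500.34 × 0.0041 = $14.35
State unemployment insurance (employee share): $3,500.34 × 0.001 = $3.50
AD&D insurance premium: $238.34
Employee stock purchase plan: $315.68
Health insurance premium: $326.81
Total deductions = $140.01 + $84.01 + $848.48 + $70.01 + $14.35 + $3.50 + $238.34 + $315.68 + $326.81 = $2,041.19
Net pay = $3,500.34 − $2,041.19 = $1,459.15

$1,459.15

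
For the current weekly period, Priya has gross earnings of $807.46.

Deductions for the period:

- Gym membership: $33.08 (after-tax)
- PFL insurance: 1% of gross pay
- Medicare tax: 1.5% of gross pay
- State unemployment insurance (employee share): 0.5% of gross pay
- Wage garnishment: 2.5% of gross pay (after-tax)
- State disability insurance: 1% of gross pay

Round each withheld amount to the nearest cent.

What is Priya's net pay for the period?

$721.90

PFL insurance: $807.46 × 0.01 = $8.07
State unemployment insurance (employee share): $807.46 × 0.005 = $4.04
Medicare tax: $807.46 × 0.015 = $12.11
State disability insurance: $807.46 × 0.01 = $8.07
Gym membership: $33.08
Wage garnishment: $807.46 × 0.025 = $20.19
Total deductions = $8.07 + $4.04 + $12.11 + $8.07 + $33.08 + $20.19 = $85.56
Net pay = $807.46 − $85.56 = $721.90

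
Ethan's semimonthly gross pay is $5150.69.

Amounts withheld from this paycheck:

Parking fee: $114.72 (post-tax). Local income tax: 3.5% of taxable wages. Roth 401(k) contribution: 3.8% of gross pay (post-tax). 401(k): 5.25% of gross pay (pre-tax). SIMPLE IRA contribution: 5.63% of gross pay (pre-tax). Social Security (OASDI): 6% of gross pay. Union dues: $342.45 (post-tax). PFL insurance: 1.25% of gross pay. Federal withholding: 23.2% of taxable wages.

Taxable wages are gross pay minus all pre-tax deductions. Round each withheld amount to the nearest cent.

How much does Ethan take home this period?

401(k): $5150.69 × 0.0525 = $270.41
SIMPLE IRA contribution: $5150.69 × 0.0563 = $289.98
Pre-tax total = $270.41 + $289.98 = $560.39
Taxable wages = $5150.69 − $560.39 = $4590.30
Local income tax: $4590.30 × 0.035 = $160.66
Federal withholding: $4590.30 × 0.232 = $1064.95
Social Security (OASDI): $5150.69 × 0.06 = $309.04
PFL insurance: $5150.69 × 0.0125 = $64.38
Roth 401(k) contribution: $5150.69 × 0.038 = $195.73
Parking fee: $114.72
Union dues: $342.45
Total deductions = $270.41 + $289.98 + $160.66 + $1064.95 + $309.04 + $64.38 + $195.73 + $114.72 + $342.45 = $2812.32
Net pay = $5150.69 − $2812.32 = $2338.37

$2338.37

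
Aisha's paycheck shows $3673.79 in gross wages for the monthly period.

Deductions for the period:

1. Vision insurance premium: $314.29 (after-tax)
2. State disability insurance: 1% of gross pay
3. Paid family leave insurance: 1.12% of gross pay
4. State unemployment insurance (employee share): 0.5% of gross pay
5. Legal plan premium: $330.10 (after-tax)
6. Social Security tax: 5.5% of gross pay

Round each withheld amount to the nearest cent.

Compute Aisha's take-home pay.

$2731.08

Social Security tax: $3673.79 × 0.055 = $202.06
State disability insurance: $3673.79 × 0.01 = $36.74
State unemployment insurance (employee share): $3673.79 × 0.005 = $18.37
Paid family leave insurance: $3673.79 × 0.0112 = $41.15
Vision insurance premium: $314.29
Legal plan premium: $330.10
Total deductions = $202.06 + $36.74 + $18.37 + $41.15 + $314.29 + $330.10 = $942.71
Net pay = $3673.79 − $942.71 = $2731.08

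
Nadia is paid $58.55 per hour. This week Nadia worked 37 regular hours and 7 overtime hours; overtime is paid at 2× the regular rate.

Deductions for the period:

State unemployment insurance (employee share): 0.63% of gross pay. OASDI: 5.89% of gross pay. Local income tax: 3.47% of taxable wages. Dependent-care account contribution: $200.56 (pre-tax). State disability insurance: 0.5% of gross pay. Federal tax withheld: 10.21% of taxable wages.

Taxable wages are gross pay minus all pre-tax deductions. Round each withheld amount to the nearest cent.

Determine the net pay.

$2194.81

Regular pay: 37 × $58.55 = $2166.35
Overtime pay: 7 × $58.55 × 2 = $819.70
Gross pay = $2166.35 + $819.70 = $2986.05
Dependent-care account contribution: $200.56
Taxable wages = $2986.05 − $200.56 = $2785.49
Federal tax withheld: $2785.49 × 0.1021 = $284.40
Local income tax: $2785.49 × 0.0347 = $96.66
OASDI: $2986.05 × 0.0589 = $175.88
State disability insurance: $2986.05 × 0.005 = $14.93
State unemployment insurance (employee share): $2986.05 × 0.0063 = $18.81
Total deductions = $200.56 + $284.40 + $96.66 + $175.88 + $14.93 + $18.81 = $791.24
Net pay = $2986.05 − $791.24 = $2194.81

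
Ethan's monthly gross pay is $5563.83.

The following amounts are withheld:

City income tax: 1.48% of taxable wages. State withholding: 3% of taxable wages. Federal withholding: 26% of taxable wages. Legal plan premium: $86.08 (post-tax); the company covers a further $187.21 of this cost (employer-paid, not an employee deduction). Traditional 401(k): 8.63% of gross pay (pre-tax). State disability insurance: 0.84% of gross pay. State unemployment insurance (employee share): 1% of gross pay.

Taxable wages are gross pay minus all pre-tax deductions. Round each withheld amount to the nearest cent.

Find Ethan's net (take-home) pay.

Traditional 401(k): $5563.83 × 0.0863 = $480.16
Taxable wages = $5563.83 − $480.16 = $5083.67
State withholding: $5083.67 × 0.03 = $152.51
City income tax: $5083.67 × 0.0148 = $75.24
Federal withholding: $5083.67 × 0.26 = $1321.75
State disability insurance: $5563.83 × 0.0084 = $46.74
State unemployment insurance (employee share): $5563.83 × 0.01 = $55.64
Legal plan premium: $86.08
(Employer's $187.21 toward legal plan premium is not withheld from the employee.)
Total deductions = $480.16 + $152.51 + $75.24 + $1321.75 + $46.74 + $55.64 + $86.08 = $2218.12
Net pay = $5563.83 − $2218.12 = $3345.71

$3345.71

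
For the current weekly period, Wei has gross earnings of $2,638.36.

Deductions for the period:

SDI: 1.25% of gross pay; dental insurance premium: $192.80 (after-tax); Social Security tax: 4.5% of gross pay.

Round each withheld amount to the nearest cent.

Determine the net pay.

SDI: $2,638.36 × 0.0125 = $32.98
Social Security tax: $2,638.36 × 0.045 = $118.73
Dental insurance premium: $192.80
Total deductions = $32.98 + $118.73 + $192.80 = $344.51
Net pay = $2,638.36 − $344.51 = $2,293.85

$2,293.85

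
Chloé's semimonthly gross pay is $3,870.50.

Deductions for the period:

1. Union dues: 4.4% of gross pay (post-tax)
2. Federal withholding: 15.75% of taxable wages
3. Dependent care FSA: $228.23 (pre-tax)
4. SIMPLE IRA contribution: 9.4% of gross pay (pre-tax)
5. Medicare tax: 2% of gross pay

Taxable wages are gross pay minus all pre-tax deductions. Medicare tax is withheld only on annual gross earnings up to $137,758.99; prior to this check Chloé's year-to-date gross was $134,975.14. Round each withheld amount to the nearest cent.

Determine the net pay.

SIMPLE IRA contribution: $3,870.50 × 0.094 = $363.83
Dependent care FSA: $228.23
Pre-tax total = $363.83 + $228.23 = $592.06
Taxable wages = $3,870.50 − $592.06 = $3,278.44
Federal withholding: $3,278.44 × 0.1575 = $516.35
Medicare tax: only $137,758.99 − $134,975.14 = $2,783.85 of this check is subject → $2,783.85 × 0.02 = $55.68
Union dues: $3,870.50 × 0.044 = $170.30
Total deductions = $363.83 + $228.23 + $516.35 + $55.68 + $170.30 = $1,334.39
Net pay = $3,870.50 − $1,334.39 = $2,536.11

$2,536.11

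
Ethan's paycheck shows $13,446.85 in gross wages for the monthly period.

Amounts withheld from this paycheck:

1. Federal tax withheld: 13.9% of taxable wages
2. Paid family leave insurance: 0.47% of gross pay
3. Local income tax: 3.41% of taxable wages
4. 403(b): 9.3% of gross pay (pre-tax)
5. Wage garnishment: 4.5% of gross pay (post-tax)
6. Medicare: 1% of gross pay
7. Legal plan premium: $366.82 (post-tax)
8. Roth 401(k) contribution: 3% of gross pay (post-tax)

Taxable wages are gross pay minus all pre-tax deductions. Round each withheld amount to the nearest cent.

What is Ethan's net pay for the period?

$8,512.11

403(b): $13,446.85 × 0.093 = $1,250.56
Taxable wages = $13,446.85 − $1,250.56 = $12,196.29
Local income tax: $12,196.29 × 0.0341 = $415.89
Federal tax withheld: $12,196.29 × 0.139 = $1,695.28
Paid family leave insurance: $13,446.85 × 0.0047 = $63.20
Medicare: $13,446.85 × 0.01 = $134.47
Wage garnishment: $13,446.85 × 0.045 = $605.11
Roth 401(k) contribution: $13,446.85 × 0.03 = $403.41
Legal plan premium: $366.82
Total deductions = $1,250.56 + $415.89 + $1,695.28 + $63.20 + $134.47 + $605.11 + $403.41 + $366.82 = $4,934.74
Net pay = $13,446.85 − $4,934.74 = $8,512.11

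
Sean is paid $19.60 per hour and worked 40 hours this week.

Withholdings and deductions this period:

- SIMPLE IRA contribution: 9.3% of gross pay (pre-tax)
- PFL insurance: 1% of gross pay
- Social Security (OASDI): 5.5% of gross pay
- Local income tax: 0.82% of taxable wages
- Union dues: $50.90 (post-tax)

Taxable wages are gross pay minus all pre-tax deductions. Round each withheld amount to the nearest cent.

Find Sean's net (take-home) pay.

$603.40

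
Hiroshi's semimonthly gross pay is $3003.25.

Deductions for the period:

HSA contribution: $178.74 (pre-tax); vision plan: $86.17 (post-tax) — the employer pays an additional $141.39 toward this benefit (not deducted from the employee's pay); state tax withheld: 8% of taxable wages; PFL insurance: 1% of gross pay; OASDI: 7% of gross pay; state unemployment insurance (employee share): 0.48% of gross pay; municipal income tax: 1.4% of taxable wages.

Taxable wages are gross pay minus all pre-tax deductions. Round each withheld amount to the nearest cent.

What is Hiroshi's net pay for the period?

$2218.16

HSA contribution: $178.74
Taxable wages = $3003.25 − $178.74 = $2824.51
State tax withheld: $2824.51 × 0.08 = $225.96
Municipal income tax: $2824.51 × 0.014 = $39.54
State unemployment insurance (employee share): $3003.25 × 0.0048 = $14.42
OASDI: $3003.25 × 0.07 = $210.23
PFL insurance: $3003.25 × 0.01 = $30.03
Vision plan: $86.17
(Employer's $141.39 toward vision plan is not withheld from the employee.)
Total deductions = $178.74 + $225.96 + $39.54 + $14.42 + $210.23 + $30.03 + $86.17 = $785.09
Net pay = $3003.25 − $785.09 = $2218.16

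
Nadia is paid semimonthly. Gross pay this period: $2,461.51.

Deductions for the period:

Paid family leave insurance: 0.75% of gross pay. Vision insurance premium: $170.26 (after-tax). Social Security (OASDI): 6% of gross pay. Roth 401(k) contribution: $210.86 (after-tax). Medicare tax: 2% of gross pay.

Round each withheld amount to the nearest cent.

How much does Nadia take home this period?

Paid family leave insurance: $2,461.51 × 0.0075 = $18.46
Medicare tax: $2,461.51 × 0.02 = $49.23
Social Security (OASDI): $2,461.51 × 0.06 = $147.69
Vision insurance premium: $170.26
Roth 401(k) contribution: $210.86
Total deductions = $18.46 + $49.23 + $147.69 + $170.26 + $210.86 = $596.50
Net pay = $2,461.51 − $596.50 = $1,865.01

$1,865.01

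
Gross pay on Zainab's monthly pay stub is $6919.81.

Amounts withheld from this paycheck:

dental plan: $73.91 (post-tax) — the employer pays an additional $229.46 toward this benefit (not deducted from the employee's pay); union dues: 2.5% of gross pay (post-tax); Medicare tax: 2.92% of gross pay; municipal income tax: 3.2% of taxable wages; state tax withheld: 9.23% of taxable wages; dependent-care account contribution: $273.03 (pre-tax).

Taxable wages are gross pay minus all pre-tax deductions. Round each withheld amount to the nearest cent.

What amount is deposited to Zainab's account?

Dependent-care account contribution: $273.03
Taxable wages = $6919.81 − $273.03 = $6646.78
Municipal income tax: $6646.78 × 0.032 = $212.70
State tax withheld: $6646.78 × 0.0923 = $613.50
Medicare tax: $6919.81 × 0.0292 = $202.06
Dental plan: $73.91
Union dues: $6919.81 × 0.025 = $173.00
(Employer's $229.46 toward dental plan is not withheld from the employee.)
Total deductions = $273.03 + $212.70 + $613.50 + $202.06 + $73.91 + $173.00 = $1548.20
Net pay = $6919.81 − $1548.20 = $5371.61

$5371.61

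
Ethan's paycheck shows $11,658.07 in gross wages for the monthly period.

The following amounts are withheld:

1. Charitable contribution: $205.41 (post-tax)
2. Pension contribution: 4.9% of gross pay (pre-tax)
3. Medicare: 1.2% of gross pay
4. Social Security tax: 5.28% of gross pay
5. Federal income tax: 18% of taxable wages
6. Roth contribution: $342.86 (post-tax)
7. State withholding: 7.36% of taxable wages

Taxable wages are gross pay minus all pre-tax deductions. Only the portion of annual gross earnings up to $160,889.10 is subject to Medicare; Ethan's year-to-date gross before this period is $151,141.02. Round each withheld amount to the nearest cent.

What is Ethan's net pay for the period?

Pension contribution: $11,658.07 × 0.049 = $571.25
Taxable wages = $11,658.07 − $571.25 = $11,086.82
State withholding: $11,086.82 × 0.0736 = $815.99
Federal income tax: $11,086.82 × 0.18 = $1,995.63
Medicare: only $160,889.10 − $151,141.02 = $9,748.08 of this check is subject → $9,748.08 × 0.012 = $116.98
Social Security tax: $11,658.07 × 0.0528 = $615.55
Roth contribution: $342.86
Charitable contribution: $205.41
Total deductions = $571.25 + $815.99 + $1,995.63 + $116.98 + $615.55 + $342.86 + $205.41 = $4,663.67
Net pay = $11,658.07 − $4,663.67 = $6,994.40

$6,994.40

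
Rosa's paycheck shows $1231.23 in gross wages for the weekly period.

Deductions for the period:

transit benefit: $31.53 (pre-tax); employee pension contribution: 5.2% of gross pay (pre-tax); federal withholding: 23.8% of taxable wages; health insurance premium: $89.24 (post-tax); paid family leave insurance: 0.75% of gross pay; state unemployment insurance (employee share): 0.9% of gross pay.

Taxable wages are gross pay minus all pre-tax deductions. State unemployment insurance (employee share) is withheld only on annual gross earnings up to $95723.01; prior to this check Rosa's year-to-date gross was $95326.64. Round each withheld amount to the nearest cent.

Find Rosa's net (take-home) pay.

$763.35

Employee pension contribution: $1231.23 × 0.052 = $64.02
Transit benefit: $31.53
Pre-tax total = $64.02 + $31.53 = $95.55
Taxable wages = $1231.23 − $95.55 = $1135.68
Federal withholding: $1135.68 × 0.238 = $270.29
Paid family leave insurance: $1231.23 × 0.0075 = $9.23
State unemployment insurance (employee share): only $95723.01 − $95326.64 = $396.37 of this check is subject → $396.37 × 0.009 = $3.57
Health insurance premium: $89.24
Total deductions = $64.02 + $31.53 + $270.29 + $9.23 + $3.57 + $89.24 = $467.88
Net pay = $1231.23 − $467.88 = $763.35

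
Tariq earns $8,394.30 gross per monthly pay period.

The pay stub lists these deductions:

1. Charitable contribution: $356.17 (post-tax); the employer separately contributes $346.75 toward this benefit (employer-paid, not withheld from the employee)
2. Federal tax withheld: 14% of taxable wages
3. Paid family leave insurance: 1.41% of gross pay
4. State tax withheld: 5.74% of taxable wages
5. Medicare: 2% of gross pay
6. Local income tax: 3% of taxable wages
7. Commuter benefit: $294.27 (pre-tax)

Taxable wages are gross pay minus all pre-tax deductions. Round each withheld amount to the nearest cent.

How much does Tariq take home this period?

Commuter benefit: $294.27
Taxable wages = $8,394.30 − $294.27 = $8,100.03
Federal tax withheld: $8,100.03 × 0.14 = $1,134.00
State tax withheld: $8,100.03 × 0.0574 = $464.94
Local income tax: $8,100.03 × 0.03 = $243.00
Medicare: $8,394.30 × 0.02 = $167.89
Paid family leave insurance: $8,394.30 × 0.0141 = $118.36
Charitable contribution: $356.17
(Employer's $346.75 toward charitable contribution is not withheld from the employee.)
Total deductions = $294.27 + $1,134.00 + $464.94 + $243.00 + $167.89 + $118.36 + $356.17 = $2,778.63
Net pay = $8,394.30 − $2,778.63 = $5,615.67

$5,615.67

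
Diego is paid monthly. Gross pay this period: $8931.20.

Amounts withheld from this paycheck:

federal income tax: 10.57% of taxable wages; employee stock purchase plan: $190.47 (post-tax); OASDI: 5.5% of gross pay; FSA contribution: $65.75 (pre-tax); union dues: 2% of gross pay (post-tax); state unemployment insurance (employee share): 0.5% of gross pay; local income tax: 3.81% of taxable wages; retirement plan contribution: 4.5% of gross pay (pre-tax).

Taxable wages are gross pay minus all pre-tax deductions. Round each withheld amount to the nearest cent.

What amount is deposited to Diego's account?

FSA contribution: $65.75
Retirement plan contribution: $8931.20 × 0.045 = $401.90
Pre-tax total = $65.75 + $401.90 = $467.65
Taxable wages = $8931.20 − $467.65 = $8463.55
Local income tax: $8463.55 × 0.0381 = $322.46
Federal income tax: $8463.55 × 0.1057 = $894.60
OASDI: $8931.20 × 0.055 = $491.22
State unemployment insurance (employee share): $8931.20 × 0.005 = $44.66
Union dues: $8931.20 × 0.02 = $178.62
Employee stock purchase plan: $190.47
Total deductions = $65.75 + $401.90 + $322.46 + $894.60 + $491.22 + $44.66 + $178.62 + $190.47 = $2589.68
Net pay = $8931.20 − $2589.68 = $6341.52

$6341.52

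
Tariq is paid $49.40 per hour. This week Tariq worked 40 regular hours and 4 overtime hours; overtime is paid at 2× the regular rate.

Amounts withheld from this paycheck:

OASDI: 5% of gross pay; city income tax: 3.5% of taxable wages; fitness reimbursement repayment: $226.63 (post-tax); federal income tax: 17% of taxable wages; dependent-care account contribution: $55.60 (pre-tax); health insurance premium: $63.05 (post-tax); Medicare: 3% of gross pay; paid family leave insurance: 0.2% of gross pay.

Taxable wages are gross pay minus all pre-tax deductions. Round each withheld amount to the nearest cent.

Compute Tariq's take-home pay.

Regular pay: 40 × $49.40 = $1976.00
Overtime pay: 4 × $49.40 × 2 = $395.20
Gross pay = $1976.00 + $395.20 = $2371.20
Dependent-care account contribution: $55.60
Taxable wages = $2371.20 − $55.60 = $2315.60
Federal income tax: $2315.60 × 0.17 = $393.65
City income tax: $2315.60 × 0.035 = $81.05
OASDI: $2371.20 × 0.05 = $118.56
Paid family leave insurance: $2371.20 × 0.002 = $4.74
Medicare: $2371.20 × 0.03 = $71.14
Health insurance premium: $63.05
Fitness reimbursement repayment: $226.63
Total deductions = $55.60 + $393.65 + $81.05 + $118.56 + $4.74 + $71.14 + $63.05 + $226.63 = $1014.42
Net pay = $2371.20 − $1014.42 = $1356.78

$1356.78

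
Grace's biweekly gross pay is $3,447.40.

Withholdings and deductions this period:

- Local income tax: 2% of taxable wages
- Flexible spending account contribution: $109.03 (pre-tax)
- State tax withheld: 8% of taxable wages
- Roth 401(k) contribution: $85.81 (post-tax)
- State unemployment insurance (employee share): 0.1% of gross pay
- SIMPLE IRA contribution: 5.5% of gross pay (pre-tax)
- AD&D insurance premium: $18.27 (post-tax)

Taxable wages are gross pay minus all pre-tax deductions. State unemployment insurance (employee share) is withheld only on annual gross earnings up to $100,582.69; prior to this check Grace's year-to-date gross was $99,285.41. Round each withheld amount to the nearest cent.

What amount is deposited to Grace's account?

$2,728.50

Flexible spending account contribution: $109.03
SIMPLE IRA contribution: $3,447.40 × 0.055 = $189.61
Pre-tax total = $109.03 + $189.61 = $298.64
Taxable wages = $3,447.40 − $298.64 = $3,148.76
Local income tax: $3,148.76 × 0.02 = $62.98
State tax withheld: $3,148.76 × 0.08 = $251.90
State unemployment insurance (employee share): only $100,582.69 − $99,285.41 = $1,297.28 of this check is subject → $1,297.28 × 0.001 = $1.30
Roth 401(k) contribution: $85.81
AD&D insurance premium: $18.27
Total deductions = $109.03 + $189.61 + $62.98 + $251.90 + $1.30 + $85.81 + $18.27 = $718.90
Net pay = $3,447.40 − $718.90 = $2,728.50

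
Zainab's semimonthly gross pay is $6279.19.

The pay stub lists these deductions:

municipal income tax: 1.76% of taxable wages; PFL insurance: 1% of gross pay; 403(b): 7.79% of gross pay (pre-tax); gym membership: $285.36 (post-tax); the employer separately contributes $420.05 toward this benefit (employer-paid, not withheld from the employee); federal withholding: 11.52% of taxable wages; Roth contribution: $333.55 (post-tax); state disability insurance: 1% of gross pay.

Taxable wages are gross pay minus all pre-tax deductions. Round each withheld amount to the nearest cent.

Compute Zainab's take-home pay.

$4276.64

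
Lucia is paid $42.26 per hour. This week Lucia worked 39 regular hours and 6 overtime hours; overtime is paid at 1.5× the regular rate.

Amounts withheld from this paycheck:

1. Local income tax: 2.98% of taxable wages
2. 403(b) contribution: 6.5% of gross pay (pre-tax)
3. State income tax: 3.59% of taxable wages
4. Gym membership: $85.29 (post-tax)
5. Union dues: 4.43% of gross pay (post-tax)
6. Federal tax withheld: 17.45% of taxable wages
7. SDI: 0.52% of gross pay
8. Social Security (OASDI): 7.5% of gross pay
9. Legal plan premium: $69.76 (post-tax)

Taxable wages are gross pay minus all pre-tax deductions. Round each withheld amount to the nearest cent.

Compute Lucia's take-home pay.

$1,033.46

Regular pay: 39 × $42.26 = $1,648.14
Overtime pay: 6 × $42.26 × 1.5 = $380.34
Gross pay = $1,648.14 + $380.34 = $2,028.48
403(b) contribution: $2,028.48 × 0.065 = $131.85
Taxable wages = $2,028.48 − $131.85 = $1,896.63
Federal tax withheld: $1,896.63 × 0.1745 = $330.96
Local income tax: $1,896.63 × 0.0298 = $56.52
State income tax: $1,896.63 × 0.0359 = $68.09
SDI: $2,028.48 × 0.0052 = $10.55
Social Security (OASDI): $2,028.48 × 0.075 = $152.14
Union dues: $2,028.48 × 0.0443 = $89.86
Gym membership: $85.29
Legal plan premium: $69.76
Total deductions = $131.85 + $330.96 + $56.52 + $68.09 + $10.55 + $152.14 + $89.86 + $85.29 + $69.76 = $995.02
Net pay = $2,028.48 − $995.02 = $1,033.46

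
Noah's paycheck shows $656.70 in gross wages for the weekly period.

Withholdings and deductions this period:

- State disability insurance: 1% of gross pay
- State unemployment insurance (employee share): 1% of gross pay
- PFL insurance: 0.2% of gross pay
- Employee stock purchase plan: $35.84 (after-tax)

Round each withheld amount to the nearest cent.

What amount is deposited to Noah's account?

$606.41

State disability insurance: $656.70 × 0.01 = $6.57
State unemployment insurance (employee share): $656.70 × 0.01 = $6.57
PFL insurance: $656.70 × 0.002 = $1.31
Employee stock purchase plan: $35.84
Total deductions = $6.57 + $6.57 + $1.31 + $35.84 = $50.29
Net pay = $656.70 − $50.29 = $606.41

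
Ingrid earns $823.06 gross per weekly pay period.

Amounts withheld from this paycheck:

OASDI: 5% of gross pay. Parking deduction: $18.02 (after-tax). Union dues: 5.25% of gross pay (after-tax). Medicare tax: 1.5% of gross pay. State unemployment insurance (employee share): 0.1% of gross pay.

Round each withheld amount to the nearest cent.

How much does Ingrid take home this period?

State unemployment insurance (employee share): $823.06 × 0.001 = $0.82
Medicare tax: $823.06 × 0.015 = $12.35
OASDI: $823.06 × 0.05 = $41.15
Parking deduction: $18.02
Union dues: $823.06 × 0.0525 = $43.21
Total deductions = $0.82 + $12.35 + $41.15 + $18.02 + $43.21 = $115.55
Net pay = $823.06 − $115.55 = $707.51

$707.51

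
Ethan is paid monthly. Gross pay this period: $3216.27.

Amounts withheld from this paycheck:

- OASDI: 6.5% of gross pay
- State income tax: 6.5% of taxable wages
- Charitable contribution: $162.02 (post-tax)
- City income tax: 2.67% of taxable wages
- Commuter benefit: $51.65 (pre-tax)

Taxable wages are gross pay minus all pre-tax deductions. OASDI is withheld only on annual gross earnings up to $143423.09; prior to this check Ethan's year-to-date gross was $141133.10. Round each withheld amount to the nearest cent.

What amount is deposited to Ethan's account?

$2563.55

Commuter benefit: $51.65
Taxable wages = $3216.27 − $51.65 = $3164.62
State income tax: $3164.62 × 0.065 = $205.70
City income tax: $3164.62 × 0.0267 = $84.50
OASDI: only $143423.09 − $141133.10 = $2289.99 of this check is subject → $2289.99 × 0.065 = $148.85
Charitable contribution: $162.02
Total deductions = $51.65 + $205.70 + $84.50 + $148.85 + $162.02 = $652.72
Net pay = $3216.27 − $652.72 = $2563.55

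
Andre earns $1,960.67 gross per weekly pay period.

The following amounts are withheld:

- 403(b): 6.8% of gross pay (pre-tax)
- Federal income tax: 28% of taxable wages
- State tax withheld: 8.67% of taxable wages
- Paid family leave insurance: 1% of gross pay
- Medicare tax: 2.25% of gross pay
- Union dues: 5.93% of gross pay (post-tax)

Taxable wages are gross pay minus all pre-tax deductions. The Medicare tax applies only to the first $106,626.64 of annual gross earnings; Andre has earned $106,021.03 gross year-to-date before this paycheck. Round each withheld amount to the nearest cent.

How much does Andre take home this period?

$1,007.74

403(b): $1,960.67 × 0.068 = $133.33
Taxable wages = $1,960.67 − $133.33 = $1,827.34
Federal income tax: $1,827.34 × 0.28 = $511.66
State tax withheld: $1,827.34 × 0.0867 = $158.43
Paid family leave insurance: $1,960.67 × 0.01 = $19.61
Medicare tax: only $106,626.64 − $106,021.03 = $605.61 of this check is subject → $605.61 × 0.0225 = $13.63
Union dues: $1,960.67 × 0.0593 = $116.27
Total deductions = $133.33 + $511.66 + $158.43 + $19.61 + $13.63 + $116.27 = $952.93
Net pay = $1,960.67 − $952.93 = $1,007.74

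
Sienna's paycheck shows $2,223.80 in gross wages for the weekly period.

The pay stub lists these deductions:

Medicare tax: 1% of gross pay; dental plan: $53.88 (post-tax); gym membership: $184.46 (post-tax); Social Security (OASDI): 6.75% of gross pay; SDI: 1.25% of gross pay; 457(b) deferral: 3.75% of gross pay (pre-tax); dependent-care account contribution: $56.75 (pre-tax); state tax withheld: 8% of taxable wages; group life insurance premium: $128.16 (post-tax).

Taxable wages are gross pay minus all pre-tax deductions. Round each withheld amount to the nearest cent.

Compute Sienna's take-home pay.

$1,350.32

457(b) deferral: $2,223.80 × 0.0375 = $83.39
Dependent-care account contribution: $56.75
Pre-tax total = $83.39 + $56.75 = $140.14
Taxable wages = $2,223.80 − $140.14 = $2,083.66
State tax withheld: $2,083.66 × 0.08 = $166.69
Medicare tax: $2,223.80 × 0.01 = $22.24
SDI: $2,223.80 × 0.0125 = $27.80
Social Security (OASDI): $2,223.80 × 0.0675 = $150.11
Gym membership: $184.46
Dental plan: $53.88
Group life insurance premium: $128.16
Total deductions = $83.39 + $56.75 + $166.69 + $22.24 + $27.80 + $150.11 + $184.46 + $53.88 + $128.16 = $873.48
Net pay = $2,223.80 − $873.48 = $1,350.32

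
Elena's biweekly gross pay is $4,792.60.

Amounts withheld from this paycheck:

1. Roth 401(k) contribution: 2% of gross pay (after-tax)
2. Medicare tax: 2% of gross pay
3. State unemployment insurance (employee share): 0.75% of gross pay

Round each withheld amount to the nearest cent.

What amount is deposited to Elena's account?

Medicare tax: $4,792.60 × 0.02 = $95.85
State unemployment insurance (employee share): $4,792.60 × 0.0075 = $35.94
Roth 401(k) contribution: $4,792.60 × 0.02 = $95.85
Total deductions = $95.85 + $35.94 + $95.85 = $227.64
Net pay = $4,792.60 − $227.64 = $4,564.96

$4,564.96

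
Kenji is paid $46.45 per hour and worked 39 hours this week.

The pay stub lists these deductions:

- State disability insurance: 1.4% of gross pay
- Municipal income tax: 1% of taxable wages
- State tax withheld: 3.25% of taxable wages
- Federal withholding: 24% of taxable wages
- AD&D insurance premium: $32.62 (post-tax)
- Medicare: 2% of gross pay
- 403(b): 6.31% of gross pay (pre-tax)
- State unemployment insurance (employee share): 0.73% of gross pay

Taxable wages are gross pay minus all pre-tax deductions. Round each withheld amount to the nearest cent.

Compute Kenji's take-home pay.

$1,110.34

Gross pay: 39 × $46.45 = $1,811.55
403(b): $1,811.55 × 0.0631 = $114.31
Taxable wages = $1,811.55 − $114.31 = $1,697.24
Federal withholding: $1,697.24 × 0.24 = $407.34
State tax withheld: $1,697.24 × 0.0325 = $55.16
Municipal income tax: $1,697.24 × 0.01 = $16.97
State disability insurance: $1,811.55 × 0.014 = $25.36
State unemployment insurance (employee share): $1,811.55 × 0.0073 = $13.22
Medicare: $1,811.55 × 0.02 = $36.23
AD&D insurance premium: $32.62
Total deductions = $114.31 + $407.34 + $55.16 + $16.97 + $25.36 + $13.22 + $36.23 + $32.62 = $701.21
Net pay = $1,811.55 − $701.21 = $1,110.34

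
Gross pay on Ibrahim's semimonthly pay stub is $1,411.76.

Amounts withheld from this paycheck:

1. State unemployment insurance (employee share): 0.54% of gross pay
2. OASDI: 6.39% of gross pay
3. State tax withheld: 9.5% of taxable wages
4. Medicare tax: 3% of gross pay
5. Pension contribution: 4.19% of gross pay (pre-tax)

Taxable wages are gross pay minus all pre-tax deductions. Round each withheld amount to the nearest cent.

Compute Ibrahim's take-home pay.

Pension contribution: $1,411.76 × 0.0419 = $59.15
Taxable wages = $1,411.76 − $59.15 = $1,352.61
State tax withheld: $1,352.61 × 0.095 = $128.50
OASDI: $1,411.76 × 0.0639 = $90.21
State unemployment insurance (employee share): $1,411.76 × 0.0054 = $7.62
Medicare tax: $1,411.76 × 0.03 = $42.35
Total deductions = $59.15 + $128.50 + $90.21 + $7.62 + $42.35 = $327.83
Net pay = $1,411.76 − $327.83 = $1,083.93

$1,083.93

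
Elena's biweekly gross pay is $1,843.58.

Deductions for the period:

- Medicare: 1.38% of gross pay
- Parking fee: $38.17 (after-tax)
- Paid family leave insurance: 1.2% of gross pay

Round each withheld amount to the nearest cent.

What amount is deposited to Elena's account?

Paid family leave insurance: $1,843.58 × 0.012 = $22.12
Medicare: $1,843.58 × 0.0138 = $25.44
Parking fee: $38.17
Total deductions = $22.12 + $25.44 + $38.17 = $85.73
Net pay = $1,843.58 − $85.73 = $1,757.85

$1,757.85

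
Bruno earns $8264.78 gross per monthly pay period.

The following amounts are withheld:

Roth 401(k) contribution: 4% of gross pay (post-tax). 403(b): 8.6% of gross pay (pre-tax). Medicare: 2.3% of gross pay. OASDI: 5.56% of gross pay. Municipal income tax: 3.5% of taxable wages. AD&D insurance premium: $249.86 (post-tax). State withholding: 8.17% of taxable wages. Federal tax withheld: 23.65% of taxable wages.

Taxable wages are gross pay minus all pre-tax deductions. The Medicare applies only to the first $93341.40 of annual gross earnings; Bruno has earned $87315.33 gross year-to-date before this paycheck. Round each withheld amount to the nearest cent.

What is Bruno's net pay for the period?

403(b): $8264.78 × 0.086 = $710.77
Taxable wages = $8264.78 − $710.77 = $7554.01
State withholding: $7554.01 × 0.0817 = $617.16
Federal tax withheld: $7554.01 × 0.2365 = $1786.52
Municipal income tax: $7554.01 × 0.035 = $264.39
OASDI: $8264.78 × 0.0556 = $459.52
Medicare: only $93341.40 − $87315.33 = $6026.07 of this check is subject → $6026.07 × 0.023 = $138.60
Roth 401(k) contribution: $8264.78 × 0.04 = $330.59
AD&D insurance premium: $249.86
Total deductions = $710.77 + $617.16 + $1786.52 + $264.39 + $459.52 + $138.60 + $330.59 + $249.86 = $4557.41
Net pay = $8264.78 − $4557.41 = $3707.37

$3707.37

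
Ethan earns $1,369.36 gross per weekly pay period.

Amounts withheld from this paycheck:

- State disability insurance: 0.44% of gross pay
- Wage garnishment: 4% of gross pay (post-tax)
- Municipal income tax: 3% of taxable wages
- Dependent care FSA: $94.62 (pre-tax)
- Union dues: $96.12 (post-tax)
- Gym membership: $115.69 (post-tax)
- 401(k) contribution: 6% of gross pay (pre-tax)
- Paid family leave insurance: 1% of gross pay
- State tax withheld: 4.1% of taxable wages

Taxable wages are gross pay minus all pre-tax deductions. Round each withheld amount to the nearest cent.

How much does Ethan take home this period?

$821.60

Dependent care FSA: $94.62
401(k) contribution: $1,369.36 × 0.06 = $82.16
Pre-tax total = $94.62 + $82.16 = $176.78
Taxable wages = $1,369.36 − $176.78 = $1,192.58
Municipal income tax: $1,192.58 × 0.03 = $35.78
State tax withheld: $1,192.58 × 0.041 = $48.90
Paid family leave insurance: $1,369.36 × 0.01 = $13.69
State disability insurance: $1,369.36 × 0.0044 = $6.03
Gym membership: $115.69
Union dues: $96.12
Wage garnishment: $1,369.36 × 0.04 = $54.77
Total deductions = $94.62 + $82.16 + $35.78 + $48.90 + $13.69 + $6.03 + $115.69 + $96.12 + $54.77 = $547.76
Net pay = $1,369.36 − $547.76 = $821.60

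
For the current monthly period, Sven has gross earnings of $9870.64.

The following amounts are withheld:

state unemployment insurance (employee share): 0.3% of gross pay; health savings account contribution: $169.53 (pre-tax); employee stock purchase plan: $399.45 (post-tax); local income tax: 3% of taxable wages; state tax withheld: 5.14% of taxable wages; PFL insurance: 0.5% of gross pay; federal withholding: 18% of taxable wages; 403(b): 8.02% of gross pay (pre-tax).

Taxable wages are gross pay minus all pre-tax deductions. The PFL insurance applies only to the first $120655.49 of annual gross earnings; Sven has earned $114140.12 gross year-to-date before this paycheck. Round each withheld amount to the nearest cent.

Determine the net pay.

$6118.90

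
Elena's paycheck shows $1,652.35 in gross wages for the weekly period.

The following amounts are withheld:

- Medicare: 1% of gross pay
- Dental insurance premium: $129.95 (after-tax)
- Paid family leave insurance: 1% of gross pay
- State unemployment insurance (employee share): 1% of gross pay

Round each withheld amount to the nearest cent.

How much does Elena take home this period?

Medicare: $1,652.35 × 0.01 = $16.52
State unemployment insurance (employee share): $1,652.35 × 0.01 = $16.52
Paid family leave insurance: $1,652.35 × 0.01 = $16.52
Dental insurance premium: $129.95
Total deductions = $16.52 + $16.52 + $16.52 + $129.95 = $179.51
Net pay = $1,652.35 − $179.51 = $1,472.84

$1,472.84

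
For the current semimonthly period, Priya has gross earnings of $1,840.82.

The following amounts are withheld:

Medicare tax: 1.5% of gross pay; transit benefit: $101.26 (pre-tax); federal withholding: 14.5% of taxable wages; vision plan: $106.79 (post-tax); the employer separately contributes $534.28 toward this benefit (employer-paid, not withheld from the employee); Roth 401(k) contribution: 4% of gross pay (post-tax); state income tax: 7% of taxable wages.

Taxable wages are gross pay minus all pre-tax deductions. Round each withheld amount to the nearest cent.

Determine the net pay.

Transit benefit: $101.26
Taxable wages = $1,840.82 − $101.26 = $1,739.56
Federal withholding: $1,739.56 × 0.145 = $252.24
State income tax: $1,739.56 × 0.07 = $121.77
Medicare tax: $1,840.82 × 0.015 = $27.61
Roth 401(k) contribution: $1,840.82 × 0.04 = $73.63
Vision plan: $106.79
(Employer's $534.28 toward vision plan is not withheld from the employee.)
Total deductions = $101.26 + $252.24 + $121.77 + $27.61 + $73.63 + $106.79 = $683.30
Net pay = $1,840.82 − $683.30 = $1,157.52

$1,157.52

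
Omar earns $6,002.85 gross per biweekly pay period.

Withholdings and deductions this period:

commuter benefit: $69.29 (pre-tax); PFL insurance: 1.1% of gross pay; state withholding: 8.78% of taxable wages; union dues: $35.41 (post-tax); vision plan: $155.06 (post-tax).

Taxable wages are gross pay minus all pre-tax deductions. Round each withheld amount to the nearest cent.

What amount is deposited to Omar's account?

$5,156.09

Commuter benefit: $69.29
Taxable wages = $6,002.85 − $69.29 = $5,933.56
State withholding: $5,933.56 × 0.0878 = $520.97
PFL insurance: $6,002.85 × 0.011 = $66.03
Vision plan: $155.06
Union dues: $35.41
Total deductions = $69.29 + $520.97 + $66.03 + $155.06 + $35.41 = $846.76
Net pay = $6,002.85 − $846.76 = $5,156.09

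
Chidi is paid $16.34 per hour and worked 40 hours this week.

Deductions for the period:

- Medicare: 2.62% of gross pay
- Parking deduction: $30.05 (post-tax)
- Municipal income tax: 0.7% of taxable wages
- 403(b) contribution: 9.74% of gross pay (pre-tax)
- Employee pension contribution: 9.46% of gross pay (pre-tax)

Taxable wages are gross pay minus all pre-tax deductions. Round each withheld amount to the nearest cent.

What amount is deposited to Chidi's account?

Gross pay: 40 × $16.34 = $653.60
Employee pension contribution: $653.60 × 0.0946 = $61.83
403(b) contribution: $653.60 × 0.0974 = $63.66
Pre-tax total = $61.83 + $63.66 = $125.49
Taxable wages = $653.60 − $125.49 = $528.11
Municipal income tax: $528.11 × 0.007 = $3.70
Medicare: $653.60 × 0.0262 = $17.12
Parking deduction: $30.05
Total deductions = $61.83 + $63.66 + $3.70 + $17.12 + $30.05 = $176.36
Net pay = $653.60 − $176.36 = $477.24

$477.24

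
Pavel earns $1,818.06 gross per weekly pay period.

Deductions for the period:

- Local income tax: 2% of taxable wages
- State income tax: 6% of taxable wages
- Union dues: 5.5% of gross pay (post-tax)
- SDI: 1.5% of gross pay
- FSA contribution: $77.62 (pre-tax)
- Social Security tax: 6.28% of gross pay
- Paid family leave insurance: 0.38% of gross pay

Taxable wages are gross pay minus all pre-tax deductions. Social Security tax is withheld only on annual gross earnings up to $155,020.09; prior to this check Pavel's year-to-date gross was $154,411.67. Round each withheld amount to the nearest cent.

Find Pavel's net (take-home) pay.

FSA contribution: $77.62
Taxable wages = $1,818.06 − $77.62 = $1,740.44
State income tax: $1,740.44 × 0.06 = $104.43
Local income tax: $1,740.44 × 0.02 = $34.81
Paid family leave insurance: $1,818.06 × 0.0038 = $6.91
SDI: $1,818.06 × 0.015 = $27.27
Social Security tax: only $155,020.09 − $154,411.67 = $608.42 of this check is subject → $608.42 × 0.0628 = $38.21
Union dues: $1,818.06 × 0.055 = $99.99
Total deductions = $77.62 + $104.43 + $34.81 + $6.91 + $27.27 + $38.21 + $99.99 = $389.24
Net pay = $1,818.06 − $389.24 = $1,428.82

$1,428.82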